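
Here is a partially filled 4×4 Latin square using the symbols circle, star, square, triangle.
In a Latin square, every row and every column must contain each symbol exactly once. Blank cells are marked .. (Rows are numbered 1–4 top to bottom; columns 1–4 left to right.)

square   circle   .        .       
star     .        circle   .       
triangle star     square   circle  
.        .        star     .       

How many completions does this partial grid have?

Row 1, column 3: eliminating its row and column leaves {triangle}.
Row 1, column 4: eliminating its row and column leaves {star, triangle}.
Row 2, column 2: eliminating its row and column leaves {square, triangle}.
Row 2, column 4: eliminating its row and column leaves {square, triangle}.
Row 4, column 1: eliminating its row and column leaves {circle}.
Row 4, column 2: eliminating its row and column leaves {square, triangle}.
Row 4, column 4: eliminating its row and column leaves {square, triangle}.
Enumerating the assignments across these blanks that avoid any row or column repeat gives 2 completions.

2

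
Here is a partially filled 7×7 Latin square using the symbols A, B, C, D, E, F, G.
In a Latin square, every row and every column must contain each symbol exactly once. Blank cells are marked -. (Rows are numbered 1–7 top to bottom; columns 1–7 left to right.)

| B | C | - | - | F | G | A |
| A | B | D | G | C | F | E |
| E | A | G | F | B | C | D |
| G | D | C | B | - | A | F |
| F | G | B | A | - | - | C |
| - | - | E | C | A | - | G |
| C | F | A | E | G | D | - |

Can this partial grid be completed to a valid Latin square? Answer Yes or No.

No

Row 1, column 3: row 1 together with column 3 already contain {A, B, C, D, E, F, G} — every symbol — so nothing can go there. The grid has no valid completion.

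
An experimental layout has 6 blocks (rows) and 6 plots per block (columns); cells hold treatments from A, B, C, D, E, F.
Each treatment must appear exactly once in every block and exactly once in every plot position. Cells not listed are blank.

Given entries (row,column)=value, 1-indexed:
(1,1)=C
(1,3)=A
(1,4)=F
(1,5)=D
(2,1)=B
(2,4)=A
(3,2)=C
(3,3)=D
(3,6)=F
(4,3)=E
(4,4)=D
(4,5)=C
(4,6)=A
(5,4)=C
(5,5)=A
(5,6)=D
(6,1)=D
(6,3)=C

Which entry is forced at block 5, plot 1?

Block 2, plot 3: block 2 has {A, B} and plot 3 has {A, C, D, E}, leaving only F.
Block 2, plot 5: block 2 has {A, B, F} and plot 5 has {A, C, D}, leaving only E.
Block 2, plot 2: block 2 has {A, B, E, F} and plot 2 has {C}, leaving only D.
Block 2, plot 6: block 2 has {A, B, D, E, F} and plot 6 has {A, D, F}, leaving only C.
Block 3, plot 5: block 3 has {C, D, F} and plot 5 has {A, C, D, E}, leaving only B.
Block 3, plot 4: block 3 has {B, C, D, F} and plot 4 has {A, C, D, F}, leaving only E.
Block 3, plot 1: block 3 has {B, C, D, E, F} and plot 1 has {B, C, D}, leaving only A.
Block 4, plot 1: block 4 has {A, C, D, E} and plot 1 has {A, B, C, D}, leaving only F.
Block 5 already has {A, C, D} and plot 1 already has {A, B, C, D, F}, so block 5, plot 1 must be E.

E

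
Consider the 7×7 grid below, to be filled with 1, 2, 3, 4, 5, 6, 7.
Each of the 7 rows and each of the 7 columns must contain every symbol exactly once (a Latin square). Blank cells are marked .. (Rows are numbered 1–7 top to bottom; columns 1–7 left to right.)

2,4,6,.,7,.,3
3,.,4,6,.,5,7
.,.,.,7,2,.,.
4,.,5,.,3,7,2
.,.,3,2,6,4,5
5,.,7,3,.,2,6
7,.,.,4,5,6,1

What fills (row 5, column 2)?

Row 1, column 6: row 1 has {2, 3, 4, 6, 7} and column 6 has {2, 4, 5, 6, 7}, leaving only 1.
Row 1, column 4: row 1 has {1, 2, 3, 4, 6, 7} and column 4 has {2, 3, 4, 6, 7}, leaving only 5.
Row 2, column 5: row 2 has {3, 4, 5, 6, 7} and column 5 has {2, 3, 5, 6, 7}, leaving only 1.
Row 2, column 2: row 2 has {1, 3, 4, 5, 6, 7} and column 2 has {4}, leaving only 2.
Row 3, column 3: row 3 has {2, 7} and column 3 has {3, 4, 5, 6, 7}, leaving only 1.
Row 3, column 1: row 3 has {1, 2, 7} and column 1 has {2, 3, 4, 5, 7}, leaving only 6.
Row 3, column 6: row 3 has {1, 2, 6, 7} and column 6 has {1, 2, 4, 5, 6, 7}, leaving only 3.
Row 3, column 2: row 3 has {1, 2, 3, 6, 7} and column 2 has {2, 4}, leaving only 5.
Row 3, column 7: row 3 has {1, 2, 3, 5, 6, 7} and column 7 has {1, 2, 3, 5, 6, 7}, leaving only 4.
Row 4, column 4: row 4 has {2, 3, 4, 5, 7} and column 4 has {2, 3, 4, 5, 6, 7}, leaving only 1.
Row 4, column 2: row 4 has {1, 2, 3, 4, 5, 7} and column 2 has {2, 4, 5}, leaving only 6.
Row 5, column 1: row 5 has {2, 3, 4, 5, 6} and column 1 has {2, 3, 4, 5, 6, 7}, leaving only 1.
Row 5 already has {1, 2, 3, 4, 5, 6} and column 2 already has {2, 4, 5, 6}, so row 5, column 2 must be 7.

7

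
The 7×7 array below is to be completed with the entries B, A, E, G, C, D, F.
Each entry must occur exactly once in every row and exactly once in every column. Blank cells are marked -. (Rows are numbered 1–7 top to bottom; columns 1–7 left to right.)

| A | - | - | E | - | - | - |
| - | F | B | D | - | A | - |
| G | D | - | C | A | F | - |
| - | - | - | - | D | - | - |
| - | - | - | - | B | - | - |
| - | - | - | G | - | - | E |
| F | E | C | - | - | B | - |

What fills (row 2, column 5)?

E

Row 3, column 3: row 3 has {A, G, C, D, F} and column 3 has {B, C}, leaving only E.
Row 3, column 7: row 3 has {A, E, G, C, D, F} and column 7 has {E}, leaving only B.
Row 7, column 4: row 7 has {B, E, C, F} and column 4 has {E, G, C, D}, leaving only A.
Row 5, column 4: row 5 has {B} and column 4 has {A, E, G, C, D}, leaving only F.
Row 4, column 4: row 4 has {D} and column 4 has {A, E, G, C, D, F}, leaving only B.
Row 7, column 5: row 7 has {B, A, E, C, F} and column 5 has {B, A, D}, leaving only G.
Row 7, column 7: row 7 has {B, A, E, G, C, F} and column 7 has {B, E}, leaving only D.
Row 2, column 5 is narrowed to {E, C}.
If it were C, then row 6, column 5 would be left with no valid symbol.
So row 2, column 5 must be E.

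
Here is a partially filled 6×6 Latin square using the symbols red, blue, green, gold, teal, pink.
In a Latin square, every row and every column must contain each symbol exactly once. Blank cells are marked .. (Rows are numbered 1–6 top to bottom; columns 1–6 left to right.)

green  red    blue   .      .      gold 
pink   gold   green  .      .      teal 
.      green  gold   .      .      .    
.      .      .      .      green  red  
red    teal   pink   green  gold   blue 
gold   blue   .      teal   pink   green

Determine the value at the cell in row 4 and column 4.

gold

Row 1, column 4: row 1 has {red, blue, green, gold} and column 4 has {green, teal}, leaving only pink.
Row 1, column 5: row 1 has {red, blue, green, gold, pink} and column 5 has {green, gold, pink}, leaving only teal.
Row 3, column 6: row 3 has {green, gold} and column 6 has {red, blue, green, gold, teal}, leaving only pink.
Row 4, column 2: row 4 has {red, green} and column 2 has {red, blue, green, gold, teal}, leaving only pink.
Row 4, column 3: row 4 has {red, green, pink} and column 3 has {blue, green, gold, pink}, leaving only teal.
Row 4, column 1: row 4 has {red, green, teal, pink} and column 1 has {red, green, gold, pink}, leaving only blue.
Row 4 already has {red, blue, green, teal, pink} and column 4 already has {green, teal, pink}, so row 4, column 4 must be gold.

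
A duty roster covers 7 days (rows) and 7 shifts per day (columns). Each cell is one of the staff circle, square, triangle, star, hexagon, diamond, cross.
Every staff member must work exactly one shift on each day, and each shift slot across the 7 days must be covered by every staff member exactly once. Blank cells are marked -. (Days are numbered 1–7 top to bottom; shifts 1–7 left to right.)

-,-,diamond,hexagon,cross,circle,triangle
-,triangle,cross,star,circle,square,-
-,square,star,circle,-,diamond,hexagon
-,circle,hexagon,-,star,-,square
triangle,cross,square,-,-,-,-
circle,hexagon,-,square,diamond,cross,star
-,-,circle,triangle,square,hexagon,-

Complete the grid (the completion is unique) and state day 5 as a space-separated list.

Day 5, shift 4: day 5 has {square, triangle, cross} and shift 4 has {circle, square, triangle, star, hexagon}, leaving only diamond.
Day 5, shift 5: day 5 has {square, triangle, diamond, cross} and shift 5 has {circle, square, star, diamond, cross}, leaving only hexagon.
Day 5, shift 6: day 5 has {square, triangle, hexagon, diamond, cross} and shift 6 has {circle, square, hexagon, diamond, cross}, leaving only star.
Day 5, shift 7: day 5 has {square, triangle, star, hexagon, diamond, cross} and shift 7 has {square, triangle, star, hexagon}, leaving only circle.
So day 5 reads: triangle cross square diamond hexagon star circle.

triangle cross square diamond hexagon star circle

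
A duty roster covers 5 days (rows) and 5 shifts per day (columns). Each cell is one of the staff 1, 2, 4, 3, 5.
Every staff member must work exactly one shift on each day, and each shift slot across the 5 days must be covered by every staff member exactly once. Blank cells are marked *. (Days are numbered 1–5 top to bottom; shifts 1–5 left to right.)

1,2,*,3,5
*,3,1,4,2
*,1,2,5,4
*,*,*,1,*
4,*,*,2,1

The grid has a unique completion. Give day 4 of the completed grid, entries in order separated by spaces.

Day 4, shift 5: day 4 has {1} and shift 5 has {1, 2, 4, 5}, leaving only 3.
Day 1, shift 3: day 1 has {1, 2, 3, 5} and shift 3 has {1, 2}, leaving only 4.
Day 4, shift 3: day 4 has {1, 3} and shift 3 has {1, 2, 4}, leaving only 5.
Day 4, shift 1: day 4 has {1, 3, 5} and shift 1 has {1, 4}, leaving only 2.
Day 4, shift 2: day 4 has {1, 2, 3, 5} and shift 2 has {1, 2, 3}, leaving only 4.
So day 4 reads: 2 4 5 1 3.

2 4 5 1 3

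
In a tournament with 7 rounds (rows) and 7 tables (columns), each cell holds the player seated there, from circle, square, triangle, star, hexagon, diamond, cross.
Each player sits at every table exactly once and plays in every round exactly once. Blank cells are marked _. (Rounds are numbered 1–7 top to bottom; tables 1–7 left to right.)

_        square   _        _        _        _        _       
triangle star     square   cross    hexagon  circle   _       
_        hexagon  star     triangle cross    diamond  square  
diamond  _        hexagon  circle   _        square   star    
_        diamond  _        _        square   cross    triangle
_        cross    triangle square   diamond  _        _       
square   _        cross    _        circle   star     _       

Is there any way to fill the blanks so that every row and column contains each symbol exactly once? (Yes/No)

No

Round 2, table 7: round 2 has {circle, square, triangle, star, hexagon, cross} and table 7 has {square, triangle, star}, so it must be diamond.
Round 3, table 1: round 3 has {square, triangle, star, hexagon, diamond, cross} and table 1 has {square, triangle, diamond}, so it must be circle.
Round 4, table 2: round 4 has {circle, square, star, hexagon, diamond} and table 2 has {square, star, hexagon, diamond, cross}, so it must be triangle.
Now round 4, table 5: round 4 together with table 5 already contain {circle, square, triangle, star, hexagon, diamond, cross} — every symbol — so nothing can go there. The grid has no valid completion.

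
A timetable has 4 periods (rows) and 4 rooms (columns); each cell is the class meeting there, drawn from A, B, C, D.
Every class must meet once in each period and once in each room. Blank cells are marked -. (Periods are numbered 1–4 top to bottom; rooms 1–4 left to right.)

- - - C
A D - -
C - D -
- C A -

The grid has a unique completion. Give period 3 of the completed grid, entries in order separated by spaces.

Period 1, room 3: period 1 has {C} and room 3 has {A, D}, leaving only B.
Period 1, room 1: period 1 has {B, C} and room 1 has {A, C}, leaving only D.
Period 1, room 2: period 1 has {B, C, D} and room 2 has {C, D}, leaving only A.
Period 3, room 2: period 3 has {C, D} and room 2 has {A, C, D}, leaving only B.
Period 3, room 4: period 3 has {B, C, D} and room 4 has {C}, leaving only A.
So period 3 reads: C B D A.

C B D A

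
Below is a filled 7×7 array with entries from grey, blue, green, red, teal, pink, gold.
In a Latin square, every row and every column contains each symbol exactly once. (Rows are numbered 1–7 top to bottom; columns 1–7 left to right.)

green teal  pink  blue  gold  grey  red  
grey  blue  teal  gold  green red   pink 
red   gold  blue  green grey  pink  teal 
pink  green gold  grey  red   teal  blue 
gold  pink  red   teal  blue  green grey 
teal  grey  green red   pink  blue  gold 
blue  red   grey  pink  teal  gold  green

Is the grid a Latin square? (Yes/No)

Each row is a permutation of the 7 symbols, and so is each column.

Yes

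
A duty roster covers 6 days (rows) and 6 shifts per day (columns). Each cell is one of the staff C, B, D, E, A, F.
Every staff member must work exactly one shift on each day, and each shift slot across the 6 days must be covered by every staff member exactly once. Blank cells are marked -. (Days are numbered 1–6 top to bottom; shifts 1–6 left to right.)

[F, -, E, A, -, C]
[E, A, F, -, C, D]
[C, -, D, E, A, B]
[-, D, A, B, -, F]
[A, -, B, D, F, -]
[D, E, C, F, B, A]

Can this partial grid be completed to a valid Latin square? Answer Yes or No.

Day 2, shift 4: day 2 together with shift 4 already contain {C, B, D, E, A, F} — every symbol — so nothing can go there. The grid has no valid completion.

No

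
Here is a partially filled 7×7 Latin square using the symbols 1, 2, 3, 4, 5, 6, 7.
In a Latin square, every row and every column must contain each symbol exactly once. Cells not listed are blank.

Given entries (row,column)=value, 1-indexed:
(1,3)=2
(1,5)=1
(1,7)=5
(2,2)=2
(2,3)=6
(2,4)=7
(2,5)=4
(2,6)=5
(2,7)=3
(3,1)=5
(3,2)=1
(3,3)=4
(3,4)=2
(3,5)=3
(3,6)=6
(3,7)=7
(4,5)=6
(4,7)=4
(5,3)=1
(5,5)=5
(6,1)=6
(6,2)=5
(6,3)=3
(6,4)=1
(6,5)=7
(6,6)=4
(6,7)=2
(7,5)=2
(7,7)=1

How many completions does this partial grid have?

Row 1, column 1: eliminating its row and column leaves {3, 4, 7}.
Row 1, column 2: eliminating its row and column leaves {3, 4, 6, 7}.
Row 1, column 4: eliminating its row and column leaves {3, 4, 6}.
Row 1, column 6: eliminating its row and column leaves {3, 7}.
Row 2, column 1: eliminating its row and column leaves {1}.
Row 4, column 1: eliminating its row and column leaves {1, 2, 3, 7}.
Row 4, column 2: eliminating its row and column leaves {3, 7}.
Row 4, column 3: eliminating its row and column leaves {5, 7}.
Row 4, column 4: eliminating its row and column leaves {3, 5}.
Row 4, column 6: eliminating its row and column leaves {1, 2, 3, 7}.
Row 5, column 1: eliminating its row and column leaves {2, 3, 4, 7}.
Row 5, column 2: eliminating its row and column leaves {3, 4, 6, 7}.
Row 5, column 4: eliminating its row and column leaves {3, 4, 6}.
Row 5, column 6: eliminating its row and column leaves {2, 3, 7}.
Row 5, column 7: eliminating its row and column leaves {6}.
Row 7, column 1: eliminating its row and column leaves {3, 4, 7}.
Row 7, column 2: eliminating its row and column leaves {3, 4, 6, 7}.
Row 7, column 3: eliminating its row and column leaves {5, 7}.
Row 7, column 4: eliminating its row and column leaves {3, 4, 5, 6}.
Row 7, column 6: eliminating its row and column leaves {3, 7}.
Enumerating the assignments across these blanks that avoid any row or column repeat gives 9 completions.

9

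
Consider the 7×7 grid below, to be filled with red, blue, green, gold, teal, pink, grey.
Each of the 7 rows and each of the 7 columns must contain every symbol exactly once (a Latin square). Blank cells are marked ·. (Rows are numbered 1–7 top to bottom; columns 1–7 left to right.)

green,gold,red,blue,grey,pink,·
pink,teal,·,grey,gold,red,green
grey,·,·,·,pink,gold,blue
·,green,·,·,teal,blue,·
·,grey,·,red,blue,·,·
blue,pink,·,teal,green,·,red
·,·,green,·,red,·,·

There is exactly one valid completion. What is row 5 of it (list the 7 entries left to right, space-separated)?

teal grey pink red blue green gold

Row 1, column 7: row 1 has {red, blue, green, gold, pink, grey} and column 7 has {red, blue, green}, leaving only teal.
Row 2, column 3: row 2 has {red, green, gold, teal, pink, grey} and column 3 has {red, green}, leaving only blue.
Row 3, column 2: row 3 has {blue, gold, pink, grey} and column 2 has {green, gold, teal, pink, grey}, leaving only red.
Row 3, column 3: row 3 has {red, blue, gold, pink, grey} and column 3 has {red, blue, green}, leaving only teal.
Row 3, column 4: row 3 has {red, blue, gold, teal, pink, grey} and column 4 has {red, blue, teal, grey}, leaving only green.
Row 6, column 6: row 6 has {red, blue, green, teal, pink} and column 6 has {red, blue, gold, pink}, leaving only grey.
Row 6, column 3: row 6 has {red, blue, green, teal, pink, grey} and column 3 has {red, blue, green, teal}, leaving only gold.
Row 5, column 3: row 5 has {red, blue, grey} and column 3 has {red, blue, green, gold, teal}, leaving only pink.
Row 5, column 7: row 5 has {red, blue, pink, grey} and column 7 has {red, blue, green, teal}, leaving only gold.
Row 5, column 1: row 5 has {red, blue, gold, pink, grey} and column 1 has {blue, green, pink, grey}, leaving only teal.
Row 5, column 6: row 5 has {red, blue, gold, teal, pink, grey} and column 6 has {red, blue, gold, pink, grey}, leaving only green.
So row 5 reads: teal grey pink red blue green gold.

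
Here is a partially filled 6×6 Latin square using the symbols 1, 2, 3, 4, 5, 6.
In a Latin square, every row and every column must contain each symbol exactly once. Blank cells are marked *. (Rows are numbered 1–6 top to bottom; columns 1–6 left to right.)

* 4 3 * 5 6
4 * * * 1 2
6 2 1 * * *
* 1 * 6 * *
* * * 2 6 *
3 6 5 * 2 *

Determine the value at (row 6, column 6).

Row 1, column 4: row 1 has {3, 4, 5, 6} and column 4 has {2, 6}, leaving only 1.
Row 1, column 1: row 1 has {1, 3, 4, 5, 6} and column 1 has {3, 4, 6}, leaving only 2.
Row 2, column 3: row 2 has {1, 2, 4} and column 3 has {1, 3, 5}, leaving only 6.
Row 4, column 1: row 4 has {1, 6} and column 1 has {2, 3, 4, 6}, leaving only 5.
Row 5, column 1: row 5 has {2, 6} and column 1 has {2, 3, 4, 5, 6}, leaving only 1.
Row 5, column 3: row 5 has {1, 2, 6} and column 3 has {1, 3, 5, 6}, leaving only 4.
Row 4, column 3: row 4 has {1, 5, 6} and column 3 has {1, 3, 4, 5, 6}, leaving only 2.
Row 6, column 4: row 6 has {2, 3, 5, 6} and column 4 has {1, 2, 6}, leaving only 4.
Row 6 already has {2, 3, 4, 5, 6} and column 6 already has {2, 6}, so row 6, column 6 must be 1.

1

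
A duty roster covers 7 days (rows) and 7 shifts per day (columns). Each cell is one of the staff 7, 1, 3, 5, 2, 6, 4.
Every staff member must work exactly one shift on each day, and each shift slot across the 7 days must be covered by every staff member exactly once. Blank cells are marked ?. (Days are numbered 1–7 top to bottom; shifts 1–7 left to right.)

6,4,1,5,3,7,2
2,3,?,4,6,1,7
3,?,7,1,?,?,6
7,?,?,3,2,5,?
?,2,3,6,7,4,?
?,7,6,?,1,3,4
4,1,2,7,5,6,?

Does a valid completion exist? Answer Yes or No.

No day or shift among the givens repeats a symbol, and propagating forced cells runs into no contradiction.
One valid completion exists (for instance, 6 4 1 5 3 7 2 / 2 3 5 4 6 1 7 / 3 5 7 1 4 2 6 / 7 6 4 3 2 5 1 / 1 2 3 6 7 4 5 / 5 7 6 2 1 3 4 / 4 1 2 7 5 6 3).

Yes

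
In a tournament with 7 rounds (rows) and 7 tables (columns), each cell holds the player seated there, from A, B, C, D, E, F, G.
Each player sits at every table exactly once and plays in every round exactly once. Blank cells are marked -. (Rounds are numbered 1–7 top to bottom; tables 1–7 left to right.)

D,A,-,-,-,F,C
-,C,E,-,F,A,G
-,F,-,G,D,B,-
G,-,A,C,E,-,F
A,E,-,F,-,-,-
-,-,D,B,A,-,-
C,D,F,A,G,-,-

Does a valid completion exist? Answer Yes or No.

No round or table among the givens repeats a symbol, and propagating forced cells runs into no contradiction.
One valid completion exists (for instance, D A G E B F C / B C E D F A G / E F C G D B A / G B A C E D F / A E B F C G D / F G D B A C E / C D F A G E B).

Yes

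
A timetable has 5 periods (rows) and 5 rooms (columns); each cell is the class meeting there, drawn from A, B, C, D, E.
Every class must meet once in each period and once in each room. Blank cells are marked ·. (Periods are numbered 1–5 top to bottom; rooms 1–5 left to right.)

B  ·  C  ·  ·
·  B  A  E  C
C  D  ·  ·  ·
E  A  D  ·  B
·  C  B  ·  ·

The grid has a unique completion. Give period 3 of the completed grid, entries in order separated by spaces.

Period 3, room 3: period 3 has {C, D} and room 3 has {A, B, C, D}, leaving only E.
Period 3, room 5: period 3 has {C, D, E} and room 5 has {B, C}, leaving only A.
Period 3, room 4: period 3 has {A, C, D, E} and room 4 has {E}, leaving only B.
So period 3 reads: C D E B A.

C D E B A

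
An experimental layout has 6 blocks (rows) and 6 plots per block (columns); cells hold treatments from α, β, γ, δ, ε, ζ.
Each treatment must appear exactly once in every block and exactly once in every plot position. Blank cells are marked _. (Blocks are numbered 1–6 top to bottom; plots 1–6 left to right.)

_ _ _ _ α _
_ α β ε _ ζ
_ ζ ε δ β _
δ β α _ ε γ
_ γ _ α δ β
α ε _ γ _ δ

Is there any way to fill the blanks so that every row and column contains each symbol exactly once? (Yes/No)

Block 1, plot 2: block 1 has {α} and plot 2 has {α, β, γ, ε, ζ}, so it must be δ.
Block 1, plot 6: block 1 has {α, δ} and plot 6 has {β, γ, δ, ζ}, so it must be ε.
Block 2, plot 1: block 2 has {α, β, ε, ζ} and plot 1 has {α, δ}, so it must be γ.
Now block 2, plot 5: block 2 together with plot 5 already contain {α, β, γ, δ, ε, ζ} — every symbol — so nothing can go there. The grid has no valid completion.

No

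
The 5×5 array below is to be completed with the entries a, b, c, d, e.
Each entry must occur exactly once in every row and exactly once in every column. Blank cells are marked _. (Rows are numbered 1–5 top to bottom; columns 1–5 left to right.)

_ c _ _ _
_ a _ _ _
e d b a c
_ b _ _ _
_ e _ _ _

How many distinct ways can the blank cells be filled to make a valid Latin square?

56

Row 1, column 1: eliminating its row and column leaves {a, b, d}.
Row 1, column 3: eliminating its row and column leaves {a, d, e}.
Row 1, column 4: eliminating its row and column leaves {b, d, e}.
Row 1, column 5: eliminating its row and column leaves {a, b, d, e}.
Row 2, column 1: eliminating its row and column leaves {b, c, d}.
Row 2, column 3: eliminating its row and column leaves {c, d, e}.
Row 2, column 4: eliminating its row and column leaves {b, c, d, e}.
Row 2, column 5: eliminating its row and column leaves {b, d, e}.
Row 4, column 1: eliminating its row and column leaves {a, c, d}.
Row 4, column 3: eliminating its row and column leaves {a, c, d, e}.
Row 4, column 4: eliminating its row and column leaves {c, d, e}.
Row 4, column 5: eliminating its row and column leaves {a, d, e}.
Row 5, column 1: eliminating its row and column leaves {a, b, c, d}.
Row 5, column 3: eliminating its row and column leaves {a, c, d}.
Row 5, column 4: eliminating its row and column leaves {b, c, d}.
Row 5, column 5: eliminating its row and column leaves {a, b, d}.
Enumerating the assignments across these blanks that avoid any row or column repeat gives 56 completions.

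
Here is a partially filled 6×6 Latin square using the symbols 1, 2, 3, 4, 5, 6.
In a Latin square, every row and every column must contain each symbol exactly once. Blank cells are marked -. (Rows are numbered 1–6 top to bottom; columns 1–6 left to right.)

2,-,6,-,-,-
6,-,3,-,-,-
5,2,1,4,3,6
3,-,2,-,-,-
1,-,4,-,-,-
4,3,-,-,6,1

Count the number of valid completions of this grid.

16

Row 1, column 2: eliminating its row and column leaves {1, 4, 5}.
Row 1, column 4: eliminating its row and column leaves {1, 3, 5}.
Row 1, column 5: eliminating its row and column leaves {1, 4, 5}.
Row 1, column 6: eliminating its row and column leaves {3, 4, 5}.
Row 2, column 2: eliminating its row and column leaves {1, 4, 5}.
Row 2, column 4: eliminating its row and column leaves {1, 2, 5}.
Row 2, column 5: eliminating its row and column leaves {1, 2, 4, 5}.
Row 2, column 6: eliminating its row and column leaves {2, 4, 5}.
Row 4, column 2: eliminating its row and column leaves {1, 4, 5, 6}.
Row 4, column 4: eliminating its row and column leaves {1, 5, 6}.
Row 4, column 5: eliminating its row and column leaves {1, 4, 5}.
Row 4, column 6: eliminating its row and column leaves {4, 5}.
Row 5, column 2: eliminating its row and column leaves {5, 6}.
Row 5, column 4: eliminating its row and column leaves {2, 3, 5, 6}.
Row 5, column 5: eliminating its row and column leaves {2, 5}.
Row 5, column 6: eliminating its row and column leaves {2, 3, 5}.
Row 6, column 3: eliminating its row and column leaves {5}.
Row 6, column 4: eliminating its row and column leaves {2, 5}.
Enumerating the assignments across these blanks that avoid any row or column repeat gives 16 completions.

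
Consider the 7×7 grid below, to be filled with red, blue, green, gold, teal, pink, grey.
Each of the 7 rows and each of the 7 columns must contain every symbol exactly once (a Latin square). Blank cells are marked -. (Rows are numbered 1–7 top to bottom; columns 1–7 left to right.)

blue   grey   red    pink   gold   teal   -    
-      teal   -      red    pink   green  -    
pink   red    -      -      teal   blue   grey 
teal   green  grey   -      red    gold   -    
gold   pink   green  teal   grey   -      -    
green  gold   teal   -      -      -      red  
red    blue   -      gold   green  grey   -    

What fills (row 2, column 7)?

Row 1, column 7: row 1 has {red, blue, gold, teal, pink, grey} and column 7 has {red, grey}, leaving only green.
Row 2, column 1: row 2 has {red, green, teal, pink} and column 1 has {red, blue, green, gold, teal, pink}, leaving only grey.
Row 3, column 3: row 3 has {red, blue, teal, pink, grey} and column 3 has {red, green, teal, grey}, leaving only gold.
Row 2, column 3: row 2 has {red, green, teal, pink, grey} and column 3 has {red, green, gold, teal, grey}, leaving only blue.
Row 2 already has {red, blue, green, teal, pink, grey} and column 7 already has {red, green, grey}, so row 2, column 7 must be gold.

gold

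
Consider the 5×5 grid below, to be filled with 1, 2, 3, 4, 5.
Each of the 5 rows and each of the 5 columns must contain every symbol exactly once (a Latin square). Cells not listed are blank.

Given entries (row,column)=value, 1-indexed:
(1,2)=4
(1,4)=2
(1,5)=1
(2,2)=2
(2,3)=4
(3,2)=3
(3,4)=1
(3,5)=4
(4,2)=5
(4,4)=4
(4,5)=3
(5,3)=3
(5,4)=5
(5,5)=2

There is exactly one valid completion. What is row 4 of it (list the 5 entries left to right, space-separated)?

Row 1, column 3: row 1 has {1, 2, 4} and column 3 has {3, 4}, leaving only 5.
Row 1, column 1: row 1 has {1, 2, 4, 5} and column 1 has {}, leaving only 3.
Row 2, column 4: row 2 has {2, 4} and column 4 has {1, 2, 4, 5}, leaving only 3.
Row 2, column 5: row 2 has {2, 3, 4} and column 5 has {1, 2, 3, 4}, leaving only 5.
Row 2, column 1: row 2 has {2, 3, 4, 5} and column 1 has {3}, leaving only 1.
Row 4, column 1: row 4 has {3, 4, 5} and column 1 has {1, 3}, leaving only 2.
Row 4, column 3: row 4 has {2, 3, 4, 5} and column 3 has {3, 4, 5}, leaving only 1.
So row 4 reads: 2 5 1 4 3.

2 5 1 4 3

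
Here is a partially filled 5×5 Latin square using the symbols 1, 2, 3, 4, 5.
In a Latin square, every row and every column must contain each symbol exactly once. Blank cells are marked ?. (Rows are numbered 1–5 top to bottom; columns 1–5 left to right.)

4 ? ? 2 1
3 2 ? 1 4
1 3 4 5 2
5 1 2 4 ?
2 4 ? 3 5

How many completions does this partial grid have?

Row 1, column 2: eliminating its row and column leaves {5}.
Row 1, column 3: eliminating its row and column leaves {3, 5}.
Row 2, column 3: eliminating its row and column leaves {5}.
Row 4, column 5: eliminating its row and column leaves {3}.
Row 5, column 3: eliminating its row and column leaves {1}.
Only one assignment across all blanks avoids any row or column repeat, giving 1 completion.

1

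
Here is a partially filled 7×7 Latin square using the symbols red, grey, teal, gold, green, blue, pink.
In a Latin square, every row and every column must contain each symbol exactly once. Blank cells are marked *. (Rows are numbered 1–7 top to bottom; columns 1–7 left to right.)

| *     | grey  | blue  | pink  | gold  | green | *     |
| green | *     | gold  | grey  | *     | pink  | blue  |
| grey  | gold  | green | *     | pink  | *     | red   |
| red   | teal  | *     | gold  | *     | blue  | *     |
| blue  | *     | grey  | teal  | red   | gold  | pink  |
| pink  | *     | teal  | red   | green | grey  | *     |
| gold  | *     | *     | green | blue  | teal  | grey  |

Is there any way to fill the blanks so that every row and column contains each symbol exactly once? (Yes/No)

No

Row 3, column 6: row 3 together with column 6 already contain {red, grey, teal, gold, green, blue, pink} — every symbol — so nothing can go there. The grid has no valid completion.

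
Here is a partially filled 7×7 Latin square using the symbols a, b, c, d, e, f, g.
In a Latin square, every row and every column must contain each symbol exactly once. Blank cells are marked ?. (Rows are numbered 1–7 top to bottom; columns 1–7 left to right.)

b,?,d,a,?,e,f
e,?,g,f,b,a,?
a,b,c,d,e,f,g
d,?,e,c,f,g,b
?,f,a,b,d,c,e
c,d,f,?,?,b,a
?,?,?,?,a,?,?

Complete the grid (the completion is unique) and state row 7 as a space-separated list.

f e b g a d c

Row 7, column 3: row 7 has {a} and column 3 has {a, c, d, e, f, g}, leaving only b.
Row 7, column 6: row 7 has {a, b} and column 6 has {a, b, c, e, f, g}, leaving only d.
Row 7, column 7: row 7 has {a, b, d} and column 7 has {a, b, e, f, g}, leaving only c.
Row 2, column 2: row 2 has {a, b, e, f, g} and column 2 has {b, d, f}, leaving only c.
Row 1, column 2: row 1 has {a, b, d, e, f} and column 2 has {b, c, d, f}, leaving only g.
Row 7, column 2: row 7 has {a, b, c, d} and column 2 has {b, c, d, f, g}, leaving only e.
Row 7, column 4: row 7 has {a, b, c, d, e} and column 4 has {a, b, c, d, f}, leaving only g.
Row 7, column 1: row 7 has {a, b, c, d, e, g} and column 1 has {a, b, c, d, e}, leaving only f.
So row 7 reads: f e b g a d c.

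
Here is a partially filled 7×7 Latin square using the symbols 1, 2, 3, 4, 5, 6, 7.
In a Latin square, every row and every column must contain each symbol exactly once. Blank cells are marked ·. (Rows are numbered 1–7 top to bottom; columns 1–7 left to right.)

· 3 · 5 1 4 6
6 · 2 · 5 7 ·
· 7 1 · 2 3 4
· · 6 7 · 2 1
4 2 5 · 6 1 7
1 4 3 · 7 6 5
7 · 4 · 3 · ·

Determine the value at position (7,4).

1

Row 1, column 1: row 1 has {1, 3, 4, 5, 6} and column 1 has {1, 4, 6, 7}, leaving only 2.
Row 1, column 3: row 1 has {1, 2, 3, 4, 5, 6} and column 3 has {1, 2, 3, 4, 5, 6}, leaving only 7.
Row 2, column 2: row 2 has {2, 5, 6, 7} and column 2 has {2, 3, 4, 7}, leaving only 1.
Row 2, column 7: row 2 has {1, 2, 5, 6, 7} and column 7 has {1, 4, 5, 6, 7}, leaving only 3.
Row 2, column 4: row 2 has {1, 2, 3, 5, 6, 7} and column 4 has {5, 7}, leaving only 4.
Row 3, column 1: row 3 has {1, 2, 3, 4, 7} and column 1 has {1, 2, 4, 6, 7}, leaving only 5.
Row 3, column 4: row 3 has {1, 2, 3, 4, 5, 7} and column 4 has {4, 5, 7}, leaving only 6.
Row 4, column 1: row 4 has {1, 2, 6, 7} and column 1 has {1, 2, 4, 5, 6, 7}, leaving only 3.
Row 4, column 2: row 4 has {1, 2, 3, 6, 7} and column 2 has {1, 2, 3, 4, 7}, leaving only 5.
Row 4, column 5: row 4 has {1, 2, 3, 5, 6, 7} and column 5 has {1, 2, 3, 5, 6, 7}, leaving only 4.
Row 5, column 4: row 5 has {1, 2, 4, 5, 6, 7} and column 4 has {4, 5, 6, 7}, leaving only 3.
Row 6, column 4: row 6 has {1, 3, 4, 5, 6, 7} and column 4 has {3, 4, 5, 6, 7}, leaving only 2.
Row 7 already has {3, 4, 7} and column 4 already has {2, 3, 4, 5, 6, 7}, so row 7, column 4 must be 1.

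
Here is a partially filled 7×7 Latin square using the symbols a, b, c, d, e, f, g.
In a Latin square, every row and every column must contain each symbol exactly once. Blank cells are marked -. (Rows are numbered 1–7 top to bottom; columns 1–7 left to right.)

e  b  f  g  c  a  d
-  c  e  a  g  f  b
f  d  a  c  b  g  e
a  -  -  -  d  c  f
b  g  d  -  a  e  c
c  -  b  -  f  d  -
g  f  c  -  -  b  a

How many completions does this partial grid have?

Row 2, column 1: eliminating its row and column leaves {d}.
Row 4, column 2: eliminating its row and column leaves {e}.
Row 4, column 3: eliminating its row and column leaves {g}.
Row 4, column 4: eliminating its row and column leaves {b, e}.
Row 5, column 4: eliminating its row and column leaves {f}.
Row 6, column 2: eliminating its row and column leaves {a, e}.
Row 6, column 4: eliminating its row and column leaves {e}.
Row 6, column 7: eliminating its row and column leaves {g}.
Row 7, column 4: eliminating its row and column leaves {d, e}.
Row 7, column 5: eliminating its row and column leaves {e}.
Only one assignment across all blanks avoids any row or column repeat, giving 1 completion.

1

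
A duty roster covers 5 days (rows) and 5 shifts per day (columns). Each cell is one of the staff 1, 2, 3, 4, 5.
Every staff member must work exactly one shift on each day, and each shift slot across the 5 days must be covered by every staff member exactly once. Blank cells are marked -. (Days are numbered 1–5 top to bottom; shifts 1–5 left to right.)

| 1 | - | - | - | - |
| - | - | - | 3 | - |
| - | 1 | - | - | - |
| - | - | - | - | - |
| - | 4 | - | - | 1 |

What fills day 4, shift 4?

1

Day 4, shift 4 is narrowed to {1, 2, 4, 5}.
If it were 2, then day 3, shift 4 would be left with no valid symbol.
If it were 4, propagating the remaining blanks reaches a contradiction.
If it were 5, then day 3, shift 4 would be left with no valid symbol.
So day 4, shift 4 must be 1.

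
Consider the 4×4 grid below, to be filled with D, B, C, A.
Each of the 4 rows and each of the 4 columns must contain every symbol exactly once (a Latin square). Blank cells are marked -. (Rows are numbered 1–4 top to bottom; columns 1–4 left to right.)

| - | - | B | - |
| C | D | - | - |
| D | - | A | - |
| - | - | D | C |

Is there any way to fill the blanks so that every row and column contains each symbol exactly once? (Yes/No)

No

Row 2, column 3: row 2 together with column 3 already contain {D, B, C, A} — every symbol — so nothing can go there. The grid has no valid completion.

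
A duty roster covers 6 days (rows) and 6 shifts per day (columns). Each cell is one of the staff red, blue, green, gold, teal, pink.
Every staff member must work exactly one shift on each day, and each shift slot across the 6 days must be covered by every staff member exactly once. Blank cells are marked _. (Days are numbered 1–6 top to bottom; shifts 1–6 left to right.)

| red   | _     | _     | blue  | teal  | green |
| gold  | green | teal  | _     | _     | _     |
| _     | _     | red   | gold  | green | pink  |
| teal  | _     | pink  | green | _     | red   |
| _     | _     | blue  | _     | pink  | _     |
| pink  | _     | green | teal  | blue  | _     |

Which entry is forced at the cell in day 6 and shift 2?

red

Day 1, shift 3: day 1 has {red, blue, green, teal} and shift 3 has {red, blue, green, teal, pink}, leaving only gold.
Day 1, shift 2: day 1 has {red, blue, green, gold, teal} and shift 2 has {green}, leaving only pink.
Day 2, shift 5: day 2 has {green, gold, teal} and shift 5 has {blue, green, teal, pink}, leaving only red.
Day 2, shift 4: day 2 has {red, green, gold, teal} and shift 4 has {blue, green, gold, teal}, leaving only pink.
Day 2, shift 6: day 2 has {red, green, gold, teal, pink} and shift 6 has {red, green, pink}, leaving only blue.
Day 3, shift 1: day 3 has {red, green, gold, pink} and shift 1 has {red, gold, teal, pink}, leaving only blue.
Day 3, shift 2: day 3 has {red, blue, green, gold, pink} and shift 2 has {green, pink}, leaving only teal.
Day 4, shift 5: day 4 has {red, green, teal, pink} and shift 5 has {red, blue, green, teal, pink}, leaving only gold.
Day 4, shift 2: day 4 has {red, green, gold, teal, pink} and shift 2 has {green, teal, pink}, leaving only blue.
Day 5, shift 1: day 5 has {blue, pink} and shift 1 has {red, blue, gold, teal, pink}, leaving only green.
Day 5, shift 4: day 5 has {blue, green, pink} and shift 4 has {blue, green, gold, teal, pink}, leaving only red.
Day 5, shift 2: day 5 has {red, blue, green, pink} and shift 2 has {blue, green, teal, pink}, leaving only gold.
Day 6 already has {blue, green, teal, pink} and shift 2 already has {blue, green, gold, teal, pink}, so day 6, shift 2 must be red.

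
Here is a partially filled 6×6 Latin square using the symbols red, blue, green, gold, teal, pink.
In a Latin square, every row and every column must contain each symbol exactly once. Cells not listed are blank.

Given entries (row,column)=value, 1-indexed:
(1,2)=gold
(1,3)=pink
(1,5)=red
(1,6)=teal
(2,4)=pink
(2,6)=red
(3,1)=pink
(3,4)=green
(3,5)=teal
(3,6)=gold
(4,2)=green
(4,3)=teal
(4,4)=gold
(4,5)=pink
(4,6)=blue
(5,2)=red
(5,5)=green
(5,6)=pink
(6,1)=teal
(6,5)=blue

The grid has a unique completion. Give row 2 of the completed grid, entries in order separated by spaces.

Row 2, column 5: row 2 has {red, pink} and column 5 has {red, blue, green, teal, pink}, leaving only gold.
Row 1, column 4: row 1 has {red, gold, teal, pink} and column 4 has {green, gold, pink}, leaving only blue.
Row 1, column 1: row 1 has {red, blue, gold, teal, pink} and column 1 has {teal, pink}, leaving only green.
Row 2, column 1: row 2 has {red, gold, pink} and column 1 has {green, teal, pink}, leaving only blue.
Row 2, column 2: row 2 has {red, blue, gold, pink} and column 2 has {red, green, gold}, leaving only teal.
Row 2, column 3: row 2 has {red, blue, gold, teal, pink} and column 3 has {teal, pink}, leaving only green.
So row 2 reads: blue teal green pink gold red.

blue teal green pink gold red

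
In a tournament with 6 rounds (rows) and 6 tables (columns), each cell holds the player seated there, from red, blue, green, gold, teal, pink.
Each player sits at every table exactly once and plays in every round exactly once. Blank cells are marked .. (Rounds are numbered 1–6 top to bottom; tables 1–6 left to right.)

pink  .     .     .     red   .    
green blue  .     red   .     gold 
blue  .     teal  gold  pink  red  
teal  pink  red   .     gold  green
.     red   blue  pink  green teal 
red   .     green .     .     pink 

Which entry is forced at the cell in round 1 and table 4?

Round 1, table 3: round 1 has {red, pink} and table 3 has {red, blue, green, teal}, leaving only gold.
Round 1, table 6: round 1 has {red, gold, pink} and table 6 has {red, green, gold, teal, pink}, leaving only blue.
Round 2, table 3: round 2 has {red, blue, green, gold} and table 3 has {red, blue, green, gold, teal}, leaving only pink.
Round 2, table 5: round 2 has {red, blue, green, gold, pink} and table 5 has {red, green, gold, pink}, leaving only teal.
Round 3, table 2: round 3 has {red, blue, gold, teal, pink} and table 2 has {red, blue, pink}, leaving only green.
Round 1, table 2: round 1 has {red, blue, gold, pink} and table 2 has {red, blue, green, pink}, leaving only teal.
Round 1 already has {red, blue, gold, teal, pink} and table 4 already has {red, gold, pink}, so round 1, table 4 must be green.

green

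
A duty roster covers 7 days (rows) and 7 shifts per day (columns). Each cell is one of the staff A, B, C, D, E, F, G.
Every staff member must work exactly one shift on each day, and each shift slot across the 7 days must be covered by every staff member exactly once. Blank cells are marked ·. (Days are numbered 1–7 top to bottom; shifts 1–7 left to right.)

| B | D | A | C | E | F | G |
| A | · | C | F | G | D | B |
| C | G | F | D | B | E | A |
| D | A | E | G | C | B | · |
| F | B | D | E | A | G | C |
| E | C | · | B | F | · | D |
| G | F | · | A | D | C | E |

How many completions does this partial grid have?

1

Day 2, shift 2: eliminating its day and shift leaves {E}.
Day 4, shift 7: eliminating its day and shift leaves {F}.
Day 6, shift 3: eliminating its day and shift leaves {G}.
Day 6, shift 6: eliminating its day and shift leaves {A}.
Day 7, shift 3: eliminating its day and shift leaves {B}.
Only one assignment across all blanks avoids any day or shift repeat, giving 1 completion.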